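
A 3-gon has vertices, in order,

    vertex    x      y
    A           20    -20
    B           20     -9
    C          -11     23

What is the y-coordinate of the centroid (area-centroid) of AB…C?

Apply Gauss's area formula. First the cross-terms c_i = x_i·y_{i+1} − x_{i+1}·y_i:
  220, 361, -240  ⇒  2A = 341, A = 170.5.
Then Σ (y_i + y_{i+1})·c_i = -2046, so ȳ = -2046 / (6·170.5) = -2.

-2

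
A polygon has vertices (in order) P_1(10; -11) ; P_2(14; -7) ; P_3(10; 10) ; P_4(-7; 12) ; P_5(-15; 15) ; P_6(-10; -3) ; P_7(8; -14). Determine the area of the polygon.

485

Apply the surveyor's formula: 2A = Σ (x_i·y_{i+1} − x_{i+1}·y_i), indices taken mod 7.
Cross-terms: 84, 210, 190, 75, 195, 164, 52  ⇒  Σ = 970
Area = |Σ|/2 = 485.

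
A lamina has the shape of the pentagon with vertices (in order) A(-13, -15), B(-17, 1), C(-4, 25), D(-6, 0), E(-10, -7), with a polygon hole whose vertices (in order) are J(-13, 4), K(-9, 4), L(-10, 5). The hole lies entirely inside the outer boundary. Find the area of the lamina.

217

Outer boundary:
Apply Gauss's area formula: 2A = Σ (x_i·y_{i+1} − x_{i+1}·y_i), indices taken mod 5.
Σ = (-268) + (-421) + (150) + (42) + (59) = -438
Area = |Σ|/2 = 219.
Hole:
Apply Gauss's area formula: 2A = Σ (x_i·y_{i+1} − x_{i+1}·y_i), indices taken mod 3.
Σ = (-16) + (-5) + (25) = 4
Area = |Σ|/2 = 2.
Net area = 219 − 2 = 217.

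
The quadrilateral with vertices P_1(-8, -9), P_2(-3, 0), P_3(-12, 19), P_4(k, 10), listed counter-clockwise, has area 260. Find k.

Write out the shoelace sum; only the two edges meeting at P_4 involve k:
2·Area = [((-12)·10 − k·19) + (k·(-9) − (-8)·10)] + -84
       = -28·k + -124 = 520
⇒ k = -23.

-23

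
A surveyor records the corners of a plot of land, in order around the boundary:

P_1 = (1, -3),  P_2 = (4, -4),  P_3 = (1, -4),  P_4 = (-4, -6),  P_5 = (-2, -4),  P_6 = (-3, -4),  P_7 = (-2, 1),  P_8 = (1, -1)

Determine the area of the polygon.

Apply Gauss's area formula: 2A = Σ (x_i·y_{i+1} − x_{i+1}·y_i), indices taken mod 8.
P_1→P_2: (1)(-4) − (4)(-3) = 8
P_2→P_3: (4)(-4) − (1)(-4) = -12
P_3→P_4: (1)(-6) − (-4)(-4) = -22
P_4→P_5: (-4)(-4) − (-2)(-6) = 4
P_5→P_6: (-2)(-4) − (-3)(-4) = -4
P_6→P_7: (-3)(1) − (-2)(-4) = -11
P_7→P_8: (-2)(-1) − (1)(1) = 1
P_8→P_1: (1)(-3) − (1)(-1) = -2
Σ = -38
Area = |Σ|/2 = 19.

19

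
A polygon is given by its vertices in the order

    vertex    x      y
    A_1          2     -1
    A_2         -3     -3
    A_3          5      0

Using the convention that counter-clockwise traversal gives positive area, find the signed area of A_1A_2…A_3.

A_1→A_2: (2)(-3) − (-3)(-1) = -9
A_2→A_3: (-3)(0) − (5)(-3) = 15
A_3→A_1: (5)(-1) − (2)(0) = -5
Σ = 1
Signed area = Σ/2 = 0.5 (positive ⇒ counter-clockwise traversal).

0.5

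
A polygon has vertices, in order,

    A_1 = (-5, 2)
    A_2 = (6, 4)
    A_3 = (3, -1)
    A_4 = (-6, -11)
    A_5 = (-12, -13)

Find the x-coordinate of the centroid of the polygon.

-301/87

Apply the surveyor's formula. First the cross-terms c_i = x_i·y_{i+1} − x_{i+1}·y_i:
  -32, -18, -39, -54, -89  ⇒  2A = -232, A = -116.
Then Σ (x_i + x_{i+1})·c_i = 2408, so x̄ = 2408 / (6·(-116)) = -301/87.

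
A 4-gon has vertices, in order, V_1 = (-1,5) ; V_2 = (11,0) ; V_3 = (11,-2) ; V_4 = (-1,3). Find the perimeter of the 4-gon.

|V_1V_2| = √((12)² + (-5)²) = √169 = 13
|V_2V_3| = √((0)² + (-2)²) = √4 = 2
|V_3V_4| = √((-12)² + (5)²) = √169 = 13
|V_4V_1| = √((0)² + (2)²) = √4 = 2
Perimeter = 13 + 2 + 13 + 2 = 30.

30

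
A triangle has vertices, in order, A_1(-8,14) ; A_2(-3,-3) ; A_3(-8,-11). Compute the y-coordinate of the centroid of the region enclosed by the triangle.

0

Apply the shoelace (surveyor's) formula. First the cross-terms c_i = x_i·y_{i+1} − x_{i+1}·y_i:
  66, 9, -200  ⇒  2A = -125, A = -62.5.
Then Σ (y_i + y_{i+1})·c_i = 0, so ȳ = 0 / (6·(-62.5)) = 0.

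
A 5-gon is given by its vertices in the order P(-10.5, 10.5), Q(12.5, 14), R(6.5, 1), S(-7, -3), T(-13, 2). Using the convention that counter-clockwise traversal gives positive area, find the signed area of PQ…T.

Σ = (-278.25) + (-78.5) + (-12.5) + (-53) + (-115.5) = -537.75
Signed area = Σ/2 = -268.875 (negative ⇒ clockwise traversal).

-268.875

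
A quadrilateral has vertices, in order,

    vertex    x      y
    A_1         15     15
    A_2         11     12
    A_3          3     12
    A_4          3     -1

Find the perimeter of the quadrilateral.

|A_1A_2| = √((-4)² + (-3)²) = √25 = 5
|A_2A_3| = √((-8)² + (0)²) = √64 = 8
|A_3A_4| = √((0)² + (-13)²) = √169 = 13
|A_4A_1| = √((12)² + (16)²) = √400 = 20
Perimeter = 5 + 8 + 13 + 20 = 46.

46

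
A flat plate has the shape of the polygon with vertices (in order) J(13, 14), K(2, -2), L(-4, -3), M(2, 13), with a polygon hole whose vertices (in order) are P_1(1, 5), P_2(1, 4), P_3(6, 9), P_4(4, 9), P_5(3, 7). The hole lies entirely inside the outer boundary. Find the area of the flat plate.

Outer boundary:
Apply the shoelace formula: 2A = Σ (x_i·y_{i+1} − x_{i+1}·y_i), indices taken mod 4.
J→K: (13)(-2) − (2)(14) = -54
K→L: (2)(-3) − (-4)(-2) = -14
L→M: (-4)(13) − (2)(-3) = -46
M→J: (2)(14) − (13)(13) = -141
Σ = -255
Area = |Σ|/2 = 127.5.
Hole:
Apply Gauss's area formula: 2A = Σ (x_i·y_{i+1} − x_{i+1}·y_i), indices taken mod 5.
Σ = (-1) + (-15) + (18) + (1) + (8) = 11
Area = |Σ|/2 = 5.5.
Net area = 127.5 − 5.5 = 122.

122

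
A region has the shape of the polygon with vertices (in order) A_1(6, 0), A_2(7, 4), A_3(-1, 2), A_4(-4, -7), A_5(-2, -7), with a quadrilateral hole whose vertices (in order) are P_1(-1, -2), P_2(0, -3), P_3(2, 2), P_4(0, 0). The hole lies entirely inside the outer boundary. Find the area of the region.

Outer boundary:
Apply the shoelace (surveyor's) formula: 2A = Σ (x_i·y_{i+1} − x_{i+1}·y_i), indices taken mod 5.
Σ = (24) + (18) + (15) + (14) + (42) = 113
Area = |Σ|/2 = 56.5.
Hole:
Apply Gauss's area formula: 2A = Σ (x_i·y_{i+1} − x_{i+1}·y_i), indices taken mod 4.
Σ = (3) + (6) + (0) + (0) = 9
Area = |Σ|/2 = 4.5.
Net area = 56.5 − 4.5 = 52.

52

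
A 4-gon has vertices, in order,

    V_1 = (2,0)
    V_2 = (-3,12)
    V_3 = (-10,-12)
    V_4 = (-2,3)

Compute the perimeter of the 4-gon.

60

|V_1V_2| = √((-5)² + (12)²) = √169 = 13
|V_2V_3| = √((-7)² + (-24)²) = √625 = 25
|V_3V_4| = √((8)² + (15)²) = √289 = 17
|V_4V_1| = √((4)² + (-3)²) = √25 = 5
Perimeter = 13 + 25 + 17 + 5 = 60.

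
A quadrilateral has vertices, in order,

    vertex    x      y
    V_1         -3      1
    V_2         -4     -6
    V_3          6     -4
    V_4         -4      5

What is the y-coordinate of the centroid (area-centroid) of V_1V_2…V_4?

-50/27

Apply the shoelace formula. First the cross-terms c_i = x_i·y_{i+1} − x_{i+1}·y_i:
  22, 52, 14, 11  ⇒  2A = 99, A = 49.5.
Then Σ (y_i + y_{i+1})·c_i = -550, so ȳ = -550 / (6·49.5) = -50/27.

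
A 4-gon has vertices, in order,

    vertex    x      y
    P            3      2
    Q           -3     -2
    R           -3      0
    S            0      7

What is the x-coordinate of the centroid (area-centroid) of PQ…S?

Apply the shoelace formula. First the cross-terms c_i = x_i·y_{i+1} − x_{i+1}·y_i:
  0, -6, -21, -21  ⇒  2A = -48, A = -24.
Then Σ (x_i + x_{i+1})·c_i = 36, so x̄ = 36 / (6·(-24)) = -0.25.

-0.25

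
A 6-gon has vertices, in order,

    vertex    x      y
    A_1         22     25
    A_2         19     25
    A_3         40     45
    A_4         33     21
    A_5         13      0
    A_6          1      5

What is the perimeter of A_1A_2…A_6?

128

|A_1A_2| = √((-3)² + (0)²) = √9 = 3
|A_2A_3| = √((21)² + (20)²) = √841 = 29
|A_3A_4| = √((-7)² + (-24)²) = √625 = 25
|A_4A_5| = √((-20)² + (-21)²) = √841 = 29
|A_5A_6| = √((-12)² + (5)²) = √169 = 13
|A_6A_1| = √((21)² + (20)²) = √841 = 29
Perimeter = 3 + 29 + 25 + 29 + 13 + 29 = 128.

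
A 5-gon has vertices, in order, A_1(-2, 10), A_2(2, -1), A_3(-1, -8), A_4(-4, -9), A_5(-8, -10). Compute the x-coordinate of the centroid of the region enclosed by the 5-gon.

-2.6

Apply the shoelace formula. First the cross-terms c_i = x_i·y_{i+1} − x_{i+1}·y_i:
  -18, -17, -23, -32, -100  ⇒  2A = -190, A = -95.
Then Σ (x_i + x_{i+1})·c_i = 1482, so x̄ = 1482 / (6·(-95)) = -2.6.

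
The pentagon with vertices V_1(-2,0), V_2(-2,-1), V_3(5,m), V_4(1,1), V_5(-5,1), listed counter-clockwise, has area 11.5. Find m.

Write out the shoelace sum; only the two edges meeting at V_3 involve m:
2·Area = [((-2)·m − 5·(-1)) + (5·1 − 1·m)] + 10
       = -3·m + 20 = 23
⇒ m = -1.

-1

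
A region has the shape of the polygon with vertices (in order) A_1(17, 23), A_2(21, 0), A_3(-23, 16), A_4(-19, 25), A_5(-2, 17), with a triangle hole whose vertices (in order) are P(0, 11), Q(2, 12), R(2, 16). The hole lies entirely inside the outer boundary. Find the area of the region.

Outer boundary:
Apply Gauss's area formula: 2A = Σ (x_i·y_{i+1} − x_{i+1}·y_i), indices taken mod 5.
A_1→A_2: (17)(0) − (21)(23) = -483
A_2→A_3: (21)(16) − (-23)(0) = 336
A_3→A_4: (-23)(25) − (-19)(16) = -271
A_4→A_5: (-19)(17) − (-2)(25) = -273
A_5→A_1: (-2)(23) − (17)(17) = -335
Σ = -1026
Area = |Σ|/2 = 513.
Hole:
Apply the shoelace formula: 2A = Σ (x_i·y_{i+1} − x_{i+1}·y_i), indices taken mod 3.
Σ = (-22) + (8) + (22) = 8
Area = |Σ|/2 = 4.
Net area = 513 − 4 = 509.

509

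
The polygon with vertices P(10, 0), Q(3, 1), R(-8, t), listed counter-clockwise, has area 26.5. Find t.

The doubled signed area Σ (x_i y_{i+1} − x_{i+1} y_i) is linear in t.
With t=0 it equals 18; the coefficient of t is -7 (from the two edges through R).
So -7·t + 18 = 2·26.5 = 53 ⇒ t = -5.

-5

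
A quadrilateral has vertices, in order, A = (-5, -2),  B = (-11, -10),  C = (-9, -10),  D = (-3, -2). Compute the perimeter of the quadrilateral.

24

|AB| = √((-6)² + (-8)²) = √100 = 10
|BC| = √((2)² + (0)²) = √4 = 2
|CD| = √((6)² + (8)²) = √100 = 10
|DA| = √((-2)² + (0)²) = √4 = 2
Perimeter = 10 + 2 + 10 + 2 = 24.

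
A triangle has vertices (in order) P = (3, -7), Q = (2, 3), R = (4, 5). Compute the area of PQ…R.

Apply the shoelace formula: 2A = Σ (x_i·y_{i+1} − x_{i+1}·y_i), indices taken mod 3.
Σ = (23) + (-2) + (-43) = -22
Area = |Σ|/2 = 11.

11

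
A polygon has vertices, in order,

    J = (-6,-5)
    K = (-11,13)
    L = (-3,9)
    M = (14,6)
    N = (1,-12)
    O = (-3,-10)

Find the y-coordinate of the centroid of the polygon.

Apply the shoelace (surveyor's) formula. First the cross-terms c_i = x_i·y_{i+1} − x_{i+1}·y_i:
  -133, -60, -144, -174, -46, -45  ⇒  2A = -602, A = -301.
Then Σ (y_i + y_{i+1})·c_i = -1813, so ȳ = -1813 / (6·(-301)) = 259/258.

259/258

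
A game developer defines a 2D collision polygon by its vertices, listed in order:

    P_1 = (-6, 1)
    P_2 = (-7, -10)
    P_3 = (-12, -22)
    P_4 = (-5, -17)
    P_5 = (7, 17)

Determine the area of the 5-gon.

Cross-terms: 67, 34, 94, 34, 109  ⇒  Σ = 338
Area = |Σ|/2 = 169.

169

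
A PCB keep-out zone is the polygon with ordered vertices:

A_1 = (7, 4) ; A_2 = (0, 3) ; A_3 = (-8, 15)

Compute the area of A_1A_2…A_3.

46

Σ = (21) + (24) + (-137) = -92
Area = |Σ|/2 = 46.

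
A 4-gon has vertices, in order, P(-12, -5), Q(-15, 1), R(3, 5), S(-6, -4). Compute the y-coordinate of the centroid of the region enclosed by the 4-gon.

Apply the shoelace (surveyor's) formula. First the cross-terms c_i = x_i·y_{i+1} − x_{i+1}·y_i:
  -87, -78, 18, -18  ⇒  2A = -165, A = -82.5.
Then Σ (y_i + y_{i+1})·c_i = 60, so ȳ = 60 / (6·(-82.5)) = -4/33.

-4/33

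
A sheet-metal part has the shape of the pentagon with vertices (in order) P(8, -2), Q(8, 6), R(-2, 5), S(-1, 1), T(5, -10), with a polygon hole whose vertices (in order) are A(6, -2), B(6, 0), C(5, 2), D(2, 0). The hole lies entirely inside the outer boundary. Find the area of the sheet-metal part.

89

Outer boundary:
Apply the shoelace (surveyor's) formula: 2A = Σ (x_i·y_{i+1} − x_{i+1}·y_i), indices taken mod 5.
Cross-terms: 64, 52, 3, 5, 70  ⇒  Σ = 194
Area = |Σ|/2 = 97.
Hole:
Σ = (12) + (12) + (-4) + (-4) = 16
Area = |Σ|/2 = 8.
Net area = 97 − 8 = 89.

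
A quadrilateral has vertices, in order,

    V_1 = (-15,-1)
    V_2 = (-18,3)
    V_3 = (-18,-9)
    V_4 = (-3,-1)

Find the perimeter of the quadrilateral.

46

|V_1V_2| = √((-3)² + (4)²) = √25 = 5
|V_2V_3| = √((0)² + (-12)²) = √144 = 12
|V_3V_4| = √((15)² + (8)²) = √289 = 17
|V_4V_1| = √((-12)² + (0)²) = √144 = 12
Perimeter = 5 + 12 + 17 + 12 = 46.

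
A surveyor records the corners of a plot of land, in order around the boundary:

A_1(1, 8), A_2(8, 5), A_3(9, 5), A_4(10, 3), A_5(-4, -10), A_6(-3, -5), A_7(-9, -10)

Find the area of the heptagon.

Apply the surveyor's formula: 2A = Σ (x_i·y_{i+1} − x_{i+1}·y_i), indices taken mod 7.
A_1→A_2: (1)(5) − (8)(8) = -59
A_2→A_3: (8)(5) − (9)(5) = -5
A_3→A_4: (9)(3) − (10)(5) = -23
A_4→A_5: (10)(-10) − (-4)(3) = -88
A_5→A_6: (-4)(-5) − (-3)(-10) = -10
A_6→A_7: (-3)(-10) − (-9)(-5) = -15
A_7→A_1: (-9)(8) − (1)(-10) = -62
Σ = -262
Area = |Σ|/2 = 131.

131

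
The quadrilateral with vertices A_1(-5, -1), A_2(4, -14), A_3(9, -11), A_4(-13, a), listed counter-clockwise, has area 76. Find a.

The doubled signed area Σ (x_i y_{i+1} − x_{i+1} y_i) is linear in a.
With a=0 it equals 26; the coefficient of a is 14 (from the two edges through A_4).
So 14·a + 26 = 2·76 = 152 ⇒ a = 9.

9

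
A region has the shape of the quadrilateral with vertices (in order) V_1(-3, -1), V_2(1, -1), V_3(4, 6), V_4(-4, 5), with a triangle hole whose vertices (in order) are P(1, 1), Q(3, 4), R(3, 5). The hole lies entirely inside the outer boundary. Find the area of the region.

37.5

Outer boundary:
Apply the shoelace formula: 2A = Σ (x_i·y_{i+1} − x_{i+1}·y_i), indices taken mod 4.
Cross-terms: 4, 10, 44, 19  ⇒  Σ = 77
Area = |Σ|/2 = 38.5.
Hole:
Apply Gauss's area formula: 2A = Σ (x_i·y_{i+1} − x_{i+1}·y_i), indices taken mod 3.
Σ = (1) + (3) + (-2) = 2
Area = |Σ|/2 = 1.
Net area = 38.5 − 1 = 37.5.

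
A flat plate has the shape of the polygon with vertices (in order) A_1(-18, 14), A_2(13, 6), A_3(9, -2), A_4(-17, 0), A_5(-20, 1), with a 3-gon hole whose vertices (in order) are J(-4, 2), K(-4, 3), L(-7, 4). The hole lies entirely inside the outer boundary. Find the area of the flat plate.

340

Outer boundary:
Apply the shoelace (surveyor's) formula: 2A = Σ (x_i·y_{i+1} − x_{i+1}·y_i), indices taken mod 5.
Cross-terms: -290, -80, -34, -17, -262  ⇒  Σ = -683
Area = |Σ|/2 = 341.5.
Hole:
Apply Gauss's area formula: 2A = Σ (x_i·y_{i+1} − x_{i+1}·y_i), indices taken mod 3.
Cross-terms: -4, 5, 2  ⇒  Σ = 3
Area = |Σ|/2 = 1.5.
Net area = 341.5 − 1.5 = 340.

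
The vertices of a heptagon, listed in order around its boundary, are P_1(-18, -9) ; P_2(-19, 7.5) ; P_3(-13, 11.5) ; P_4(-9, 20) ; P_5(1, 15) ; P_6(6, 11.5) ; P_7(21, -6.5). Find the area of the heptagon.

P_1→P_2: (-18)(7.5) − (-19)(-9) = -306
P_2→P_3: (-19)(11.5) − (-13)(7.5) = -121
P_3→P_4: (-13)(20) − (-9)(11.5) = -156.5
P_4→P_5: (-9)(15) − (1)(20) = -155
P_5→P_6: (1)(11.5) − (6)(15) = -78.5
P_6→P_7: (6)(-6.5) − (21)(11.5) = -280.5
P_7→P_1: (21)(-9) − (-18)(-6.5) = -306
Σ = -1403.5
Area = |Σ|/2 = 701.75.

701.75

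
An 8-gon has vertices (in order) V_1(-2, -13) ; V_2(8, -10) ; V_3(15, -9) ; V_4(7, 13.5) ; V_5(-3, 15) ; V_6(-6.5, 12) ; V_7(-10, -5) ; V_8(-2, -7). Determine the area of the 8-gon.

449.5

Apply the shoelace (surveyor's) formula: 2A = Σ (x_i·y_{i+1} − x_{i+1}·y_i), indices taken mod 8.
Σ = (124) + (78) + (265.5) + (145.5) + (61.5) + (152.5) + (60) + (12) = 899
Area = |Σ|/2 = 449.5.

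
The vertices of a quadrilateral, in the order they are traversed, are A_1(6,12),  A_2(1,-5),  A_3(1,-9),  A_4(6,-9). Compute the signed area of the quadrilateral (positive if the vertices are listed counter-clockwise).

62.5

Σ = (-42) + (-4) + (45) + (126) = 125
Signed area = Σ/2 = 62.5 (positive ⇒ counter-clockwise traversal).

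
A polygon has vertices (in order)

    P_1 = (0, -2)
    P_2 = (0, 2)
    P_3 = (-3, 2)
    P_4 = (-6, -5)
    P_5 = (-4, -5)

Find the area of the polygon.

Apply Gauss's area formula: 2A = Σ (x_i·y_{i+1} − x_{i+1}·y_i), indices taken mod 5.
Σ = (0) + (6) + (27) + (10) + (8) = 51
Area = |Σ|/2 = 25.5.

25.5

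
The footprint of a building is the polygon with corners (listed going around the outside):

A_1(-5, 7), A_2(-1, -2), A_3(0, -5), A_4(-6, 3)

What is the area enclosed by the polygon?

Σ = (17) + (5) + (-30) + (-27) = -35
Area = |Σ|/2 = 17.5.

17.5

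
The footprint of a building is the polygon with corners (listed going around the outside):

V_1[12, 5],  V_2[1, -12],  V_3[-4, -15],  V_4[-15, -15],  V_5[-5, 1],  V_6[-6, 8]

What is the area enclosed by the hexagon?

313.5

Σ = (-149) + (-63) + (-165) + (-90) + (-34) + (-126) = -627
Area = |Σ|/2 = 313.5.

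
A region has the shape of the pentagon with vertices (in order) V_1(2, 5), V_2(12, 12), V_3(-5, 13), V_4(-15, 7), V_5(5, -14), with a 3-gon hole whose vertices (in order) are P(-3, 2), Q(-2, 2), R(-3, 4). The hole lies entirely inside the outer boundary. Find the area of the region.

Outer boundary:
Apply the surveyor's formula: 2A = Σ (x_i·y_{i+1} − x_{i+1}·y_i), indices taken mod 5.
Cross-terms: -36, 216, 160, 175, 53  ⇒  Σ = 568
Area = |Σ|/2 = 284.
Hole:
Apply Gauss's area formula: 2A = Σ (x_i·y_{i+1} − x_{i+1}·y_i), indices taken mod 3.
Σ = (-2) + (-2) + (6) = 2
Area = |Σ|/2 = 1.
Net area = 284 − 1 = 283.

283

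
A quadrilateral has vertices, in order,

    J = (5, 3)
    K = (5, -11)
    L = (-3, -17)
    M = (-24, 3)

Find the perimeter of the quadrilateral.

|JK| = √((0)² + (-14)²) = √196 = 14
|KL| = √((-8)² + (-6)²) = √100 = 10
|LM| = √((-21)² + (20)²) = √841 = 29
|MJ| = √((29)² + (0)²) = √841 = 29
Perimeter = 14 + 10 + 29 + 29 = 82.

82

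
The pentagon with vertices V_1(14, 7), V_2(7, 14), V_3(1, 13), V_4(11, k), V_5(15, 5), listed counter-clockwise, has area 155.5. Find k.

Write out the shoelace sum; only the two edges meeting at V_4 involve k:
2·Area = [(1·k − 11·13) + (11·5 − 15·k)] + 259
       = -14·k + 171 = 311
⇒ k = -10.

-10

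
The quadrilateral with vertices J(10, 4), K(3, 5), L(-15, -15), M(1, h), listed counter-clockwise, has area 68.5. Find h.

Write out the shoelace sum; only the two edges meeting at M involve h:
2·Area = [((-15)·h − 1·(-15)) + (1·4 − 10·h)] + 68
       = -25·h + 87 = 137
⇒ h = -2.

-2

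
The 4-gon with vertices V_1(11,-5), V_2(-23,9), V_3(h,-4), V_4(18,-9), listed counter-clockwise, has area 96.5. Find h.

-2

The doubled signed area Σ (x_i y_{i+1} − x_{i+1} y_i) is linear in h.
With h=0 it equals 157; the coefficient of h is -18 (from the two edges through V_3).
So -18·h + 157 = 2·96.5 = 193 ⇒ h = -2.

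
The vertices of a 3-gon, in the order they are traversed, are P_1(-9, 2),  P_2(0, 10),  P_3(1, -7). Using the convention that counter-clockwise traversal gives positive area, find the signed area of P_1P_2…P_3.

Apply the surveyor's formula: 2A = Σ (x_i·y_{i+1} − x_{i+1}·y_i), indices taken mod 3.
Σ = (-90) + (-10) + (-61) = -161
Signed area = Σ/2 = -80.5 (negative ⇒ clockwise traversal).

-80.5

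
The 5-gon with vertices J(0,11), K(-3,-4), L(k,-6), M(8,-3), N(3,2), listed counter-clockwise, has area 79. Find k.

1

Write out the shoelace sum; only the two edges meeting at L involve k:
2·Area = [((-3)·(-6) − k·(-4)) + (k·(-3) − 8·(-6))] + 91
       = 1·k + 157 = 158
⇒ k = 1.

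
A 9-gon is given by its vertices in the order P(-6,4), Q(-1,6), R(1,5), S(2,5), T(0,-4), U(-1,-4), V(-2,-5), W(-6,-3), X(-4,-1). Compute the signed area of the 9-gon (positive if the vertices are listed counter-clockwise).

Σ = (-32) + (-11) + (-5) + (-8) + (-4) + (-3) + (-24) + (-6) + (-22) = -115
Signed area = Σ/2 = -57.5 (negative ⇒ clockwise traversal).

-57.5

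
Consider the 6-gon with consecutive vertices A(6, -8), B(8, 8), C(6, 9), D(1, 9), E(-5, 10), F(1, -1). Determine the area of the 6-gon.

114.5

Apply the shoelace formula: 2A = Σ (x_i·y_{i+1} − x_{i+1}·y_i), indices taken mod 6.
Σ = (112) + (24) + (45) + (55) + (-5) + (-2) = 229
Area = |Σ|/2 = 114.5.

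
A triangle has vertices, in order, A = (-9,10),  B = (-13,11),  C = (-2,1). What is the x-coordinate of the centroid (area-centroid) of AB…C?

-8

Apply the surveyor's formula. First the cross-terms c_i = x_i·y_{i+1} − x_{i+1}·y_i:
  31, 9, -11  ⇒  2A = 29, A = 14.5.
Then Σ (x_i + x_{i+1})·c_i = -696, so x̄ = -696 / (6·14.5) = -8.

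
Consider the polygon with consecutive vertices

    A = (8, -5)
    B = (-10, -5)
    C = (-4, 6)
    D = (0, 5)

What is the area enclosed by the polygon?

115

Apply the shoelace (surveyor's) formula: 2A = Σ (x_i·y_{i+1} − x_{i+1}·y_i), indices taken mod 4.
Σ = (-90) + (-80) + (-20) + (-40) = -230
Area = |Σ|/2 = 115.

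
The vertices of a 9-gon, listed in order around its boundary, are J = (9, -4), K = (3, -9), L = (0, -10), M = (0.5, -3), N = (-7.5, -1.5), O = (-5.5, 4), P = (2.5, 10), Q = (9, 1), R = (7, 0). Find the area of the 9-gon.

J→K: (9)(-9) − (3)(-4) = -69
K→L: (3)(-10) − (0)(-9) = -30
L→M: (0)(-3) − (0.5)(-10) = 5
M→N: (0.5)(-1.5) − (-7.5)(-3) = -23.25
N→O: (-7.5)(4) − (-5.5)(-1.5) = -38.25
O→P: (-5.5)(10) − (2.5)(4) = -65
P→Q: (2.5)(1) − (9)(10) = -87.5
Q→R: (9)(0) − (7)(1) = -7
R→J: (7)(-4) − (9)(0) = -28
Σ = -343
Area = |Σ|/2 = 171.5.

171.5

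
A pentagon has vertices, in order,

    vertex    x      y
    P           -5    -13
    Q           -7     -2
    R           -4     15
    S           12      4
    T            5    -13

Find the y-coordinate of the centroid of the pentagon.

-17/36

Apply the surveyor's formula. First the cross-terms c_i = x_i·y_{i+1} − x_{i+1}·y_i:
  -81, -113, -196, -176, -130  ⇒  2A = -696, A = -348.
Then Σ (y_i + y_{i+1})·c_i = 986, so ȳ = 986 / (6·(-348)) = -17/36.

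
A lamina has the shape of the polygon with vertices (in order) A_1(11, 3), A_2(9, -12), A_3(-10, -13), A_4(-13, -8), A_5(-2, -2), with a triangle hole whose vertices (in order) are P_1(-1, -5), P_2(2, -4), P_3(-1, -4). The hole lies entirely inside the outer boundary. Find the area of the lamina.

228

Outer boundary:
Σ = (-159) + (-237) + (-89) + (10) + (16) = -459
Area = |Σ|/2 = 229.5.
Hole:
Apply the surveyor's formula: 2A = Σ (x_i·y_{i+1} − x_{i+1}·y_i), indices taken mod 3.
Σ = (14) + (-12) + (1) = 3
Area = |Σ|/2 = 1.5.
Net area = 229.5 − 1.5 = 228.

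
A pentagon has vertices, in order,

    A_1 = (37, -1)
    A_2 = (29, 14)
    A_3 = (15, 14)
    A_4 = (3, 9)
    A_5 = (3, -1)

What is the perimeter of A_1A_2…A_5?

88

|A_1A_2| = √((-8)² + (15)²) = √289 = 17
|A_2A_3| = √((-14)² + (0)²) = √196 = 14
|A_3A_4| = √((-12)² + (-5)²) = √169 = 13
|A_4A_5| = √((0)² + (-10)²) = √100 = 10
|A_5A_1| = √((34)² + (0)²) = √1156 = 34
Perimeter = 17 + 14 + 13 + 10 + 34 = 88.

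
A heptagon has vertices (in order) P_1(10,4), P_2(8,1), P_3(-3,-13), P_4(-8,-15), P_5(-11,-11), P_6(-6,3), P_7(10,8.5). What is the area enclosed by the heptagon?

Apply the shoelace (surveyor's) formula: 2A = Σ (x_i·y_{i+1} − x_{i+1}·y_i), indices taken mod 7.
P_1→P_2: (10)(1) − (8)(4) = -22
P_2→P_3: (8)(-13) − (-3)(1) = -101
P_3→P_4: (-3)(-15) − (-8)(-13) = -59
P_4→P_5: (-8)(-11) − (-11)(-15) = -77
P_5→P_6: (-11)(3) − (-6)(-11) = -99
P_6→P_7: (-6)(8.5) − (10)(3) = -81
P_7→P_1: (10)(4) − (10)(8.5) = -45
Σ = -484
Area = |Σ|/2 = 242.

242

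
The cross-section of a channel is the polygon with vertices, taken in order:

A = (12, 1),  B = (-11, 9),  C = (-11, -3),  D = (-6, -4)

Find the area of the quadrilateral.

A→B: (12)(9) − (-11)(1) = 119
B→C: (-11)(-3) − (-11)(9) = 132
C→D: (-11)(-4) − (-6)(-3) = 26
D→A: (-6)(1) − (12)(-4) = 42
Σ = 319
Area = |Σ|/2 = 159.5.

159.5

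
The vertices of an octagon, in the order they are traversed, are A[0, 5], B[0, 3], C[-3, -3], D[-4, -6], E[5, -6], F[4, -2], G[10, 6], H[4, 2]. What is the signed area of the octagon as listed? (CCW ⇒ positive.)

71.5

Apply Gauss's area formula: 2A = Σ (x_i·y_{i+1} − x_{i+1}·y_i), indices taken mod 8.
Σ = (0) + (9) + (6) + (54) + (14) + (44) + (-4) + (20) = 143
Signed area = Σ/2 = 71.5 (positive ⇒ counter-clockwise traversal).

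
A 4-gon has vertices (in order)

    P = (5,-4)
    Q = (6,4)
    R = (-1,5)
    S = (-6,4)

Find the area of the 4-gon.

54

Apply the shoelace (surveyor's) formula: 2A = Σ (x_i·y_{i+1} − x_{i+1}·y_i), indices taken mod 4.
P→Q: (5)(4) − (6)(-4) = 44
Q→R: (6)(5) − (-1)(4) = 34
R→S: (-1)(4) − (-6)(5) = 26
S→P: (-6)(-4) − (5)(4) = 4
Σ = 108
Area = |Σ|/2 = 54.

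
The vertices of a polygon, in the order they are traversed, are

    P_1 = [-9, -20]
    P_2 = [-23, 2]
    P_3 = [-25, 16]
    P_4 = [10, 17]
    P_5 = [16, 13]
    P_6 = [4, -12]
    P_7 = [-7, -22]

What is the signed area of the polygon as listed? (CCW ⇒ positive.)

Σ = (-478) + (-318) + (-585) + (-142) + (-244) + (-172) + (-58) = -1997
Signed area = Σ/2 = -998.5 (negative ⇒ clockwise traversal).

-998.5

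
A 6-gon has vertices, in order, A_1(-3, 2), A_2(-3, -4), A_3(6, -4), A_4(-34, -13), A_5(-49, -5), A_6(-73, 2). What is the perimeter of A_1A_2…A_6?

168

|A_1A_2| = √((0)² + (-6)²) = √36 = 6
|A_2A_3| = √((9)² + (0)²) = √81 = 9
|A_3A_4| = √((-40)² + (-9)²) = √1681 = 41
|A_4A_5| = √((-15)² + (8)²) = √289 = 17
|A_5A_6| = √((-24)² + (7)²) = √625 = 25
|A_6A_1| = √((70)² + (0)²) = √4900 = 70
Perimeter = 6 + 9 + 41 + 17 + 25 + 70 = 168.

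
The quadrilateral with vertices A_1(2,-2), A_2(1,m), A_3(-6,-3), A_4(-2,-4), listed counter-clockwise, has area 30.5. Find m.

4

Write out the shoelace sum; only the two edges meeting at A_2 involve m:
2·Area = [(2·m − 1·(-2)) + (1·(-3) − (-6)·m)] + 30
       = 8·m + 29 = 61
⇒ m = 4.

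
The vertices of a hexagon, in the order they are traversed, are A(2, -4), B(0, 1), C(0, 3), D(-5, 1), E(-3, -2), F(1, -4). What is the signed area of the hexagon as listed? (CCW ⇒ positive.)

Cross-terms: 2, 0, 15, 13, 14, 4  ⇒  Σ = 48
Signed area = Σ/2 = 24 (positive ⇒ counter-clockwise traversal).

24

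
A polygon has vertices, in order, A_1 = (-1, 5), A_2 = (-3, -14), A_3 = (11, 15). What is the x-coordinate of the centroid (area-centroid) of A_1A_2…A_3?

7/3

Apply the shoelace (surveyor's) formula. First the cross-terms c_i = x_i·y_{i+1} − x_{i+1}·y_i:
  29, 109, 70  ⇒  2A = 208, A = 104.
Then Σ (x_i + x_{i+1})·c_i = 1456, so x̄ = 1456 / (6·104) = 7/3.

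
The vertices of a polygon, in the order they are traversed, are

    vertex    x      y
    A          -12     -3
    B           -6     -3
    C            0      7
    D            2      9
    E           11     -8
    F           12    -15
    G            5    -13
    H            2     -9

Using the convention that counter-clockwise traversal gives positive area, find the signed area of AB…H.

-218

Apply the shoelace (surveyor's) formula: 2A = Σ (x_i·y_{i+1} − x_{i+1}·y_i), indices taken mod 8.
Σ = (18) + (-42) + (-14) + (-115) + (-69) + (-81) + (-19) + (-114) = -436
Signed area = Σ/2 = -218 (negative ⇒ clockwise traversal).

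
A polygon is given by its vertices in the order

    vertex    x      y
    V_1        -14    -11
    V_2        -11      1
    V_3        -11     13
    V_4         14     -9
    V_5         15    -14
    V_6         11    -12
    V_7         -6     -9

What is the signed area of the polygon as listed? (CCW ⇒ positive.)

-334

V_1→V_2: (-14)(1) − (-11)(-11) = -135
V_2→V_3: (-11)(13) − (-11)(1) = -132
V_3→V_4: (-11)(-9) − (14)(13) = -83
V_4→V_5: (14)(-14) − (15)(-9) = -61
V_5→V_6: (15)(-12) − (11)(-14) = -26
V_6→V_7: (11)(-9) − (-6)(-12) = -171
V_7→V_1: (-6)(-11) − (-14)(-9) = -60
Σ = -668
Signed area = Σ/2 = -334 (negative ⇒ clockwise traversal).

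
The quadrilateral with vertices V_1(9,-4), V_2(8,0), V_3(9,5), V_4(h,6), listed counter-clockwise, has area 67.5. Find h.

-7

Write out the shoelace sum; only the two edges meeting at V_4 involve h:
2·Area = [(9·6 − h·5) + (h·(-4) − 9·6)] + 72
       = -9·h + 72 = 135
⇒ h = -7.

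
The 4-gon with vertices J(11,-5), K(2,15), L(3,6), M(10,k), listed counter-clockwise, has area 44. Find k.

-7

The doubled signed area Σ (x_i y_{i+1} − x_{i+1} y_i) is linear in k.
With k=0 it equals 32; the coefficient of k is -8 (from the two edges through M).
So -8·k + 32 = 2·44 = 88 ⇒ k = -7.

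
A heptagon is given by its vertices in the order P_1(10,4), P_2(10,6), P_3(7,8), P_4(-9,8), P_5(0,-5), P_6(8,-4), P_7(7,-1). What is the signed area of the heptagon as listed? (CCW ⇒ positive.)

Cross-terms: 20, 38, 128, 45, 40, 20, 38  ⇒  Σ = 329
Signed area = Σ/2 = 164.5 (positive ⇒ counter-clockwise traversal).

164.5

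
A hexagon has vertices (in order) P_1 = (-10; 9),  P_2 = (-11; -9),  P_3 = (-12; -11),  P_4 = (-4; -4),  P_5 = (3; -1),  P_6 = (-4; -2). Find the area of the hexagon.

Apply the shoelace (surveyor's) formula: 2A = Σ (x_i·y_{i+1} − x_{i+1}·y_i), indices taken mod 6.
Σ = (189) + (13) + (4) + (16) + (-10) + (-56) = 156
Area = |Σ|/2 = 78.

78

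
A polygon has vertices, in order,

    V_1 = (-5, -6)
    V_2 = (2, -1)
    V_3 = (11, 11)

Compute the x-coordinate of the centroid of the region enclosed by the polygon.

Apply the shoelace (surveyor's) formula. First the cross-terms c_i = x_i·y_{i+1} − x_{i+1}·y_i:
  17, 33, -11  ⇒  2A = 39, A = 19.5.
Then Σ (x_i + x_{i+1})·c_i = 312, so x̄ = 312 / (6·19.5) = 8/3.

8/3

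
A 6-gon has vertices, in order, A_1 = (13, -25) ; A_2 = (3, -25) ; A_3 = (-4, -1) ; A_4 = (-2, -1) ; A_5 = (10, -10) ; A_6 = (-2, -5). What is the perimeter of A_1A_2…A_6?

|A_1A_2| = √((-10)² + (0)²) = √100 = 10
|A_2A_3| = √((-7)² + (24)²) = √625 = 25
|A_3A_4| = √((2)² + (0)²) = √4 = 2
|A_4A_5| = √((12)² + (-9)²) = √225 = 15
|A_5A_6| = √((-12)² + (5)²) = √169 = 13
|A_6A_1| = √((15)² + (-20)²) = √625 = 25
Perimeter = 10 + 25 + 2 + 15 + 13 + 25 = 90.

90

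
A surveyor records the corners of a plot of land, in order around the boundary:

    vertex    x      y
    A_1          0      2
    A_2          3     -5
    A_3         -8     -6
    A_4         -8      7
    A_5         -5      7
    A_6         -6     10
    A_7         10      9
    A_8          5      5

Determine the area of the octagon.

168

A_1→A_2: (0)(-5) − (3)(2) = -6
A_2→A_3: (3)(-6) − (-8)(-5) = -58
A_3→A_4: (-8)(7) − (-8)(-6) = -104
A_4→A_5: (-8)(7) − (-5)(7) = -21
A_5→A_6: (-5)(10) − (-6)(7) = -8
A_6→A_7: (-6)(9) − (10)(10) = -154
A_7→A_8: (10)(5) − (5)(9) = 5
A_8→A_1: (5)(2) − (0)(5) = 10
Σ = -336
Area = |Σ|/2 = 168.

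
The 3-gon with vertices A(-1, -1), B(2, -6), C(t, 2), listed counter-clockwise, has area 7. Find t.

0

Write out the shoelace sum; only the two edges meeting at C involve t:
2·Area = [(2·2 − t·(-6)) + (t·(-1) − (-1)·2)] + 8
       = 5·t + 14 = 14
⇒ t = 0.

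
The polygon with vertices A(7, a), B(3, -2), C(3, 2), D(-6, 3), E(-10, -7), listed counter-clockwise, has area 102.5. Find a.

-5

The doubled signed area Σ (x_i y_{i+1} − x_{i+1} y_i) is linear in a.
With a=0 it equals 140; the coefficient of a is -13 (from the two edges through A).
So -13·a + 140 = 2·102.5 = 205 ⇒ a = -5.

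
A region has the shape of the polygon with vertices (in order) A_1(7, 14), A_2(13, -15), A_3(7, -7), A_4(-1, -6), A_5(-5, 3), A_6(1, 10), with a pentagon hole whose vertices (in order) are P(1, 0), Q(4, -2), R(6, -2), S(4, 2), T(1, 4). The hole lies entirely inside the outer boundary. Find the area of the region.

Outer boundary:
Σ = (-287) + (14) + (-49) + (-33) + (-53) + (-56) = -464
Area = |Σ|/2 = 232.
Hole:
Apply the shoelace (surveyor's) formula: 2A = Σ (x_i·y_{i+1} − x_{i+1}·y_i), indices taken mod 5.
Cross-terms: -2, 4, 20, 14, -4  ⇒  Σ = 32
Area = |Σ|/2 = 16.
Net area = 232 − 16 = 216.

216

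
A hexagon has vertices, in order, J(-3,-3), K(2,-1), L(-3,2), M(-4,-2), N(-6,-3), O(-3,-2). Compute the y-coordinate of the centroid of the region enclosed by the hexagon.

-13/18

Apply the shoelace (surveyor's) formula. First the cross-terms c_i = x_i·y_{i+1} − x_{i+1}·y_i:
  9, 1, 14, 0, 3, 3  ⇒  2A = 30, A = 15.
Then Σ (y_i + y_{i+1})·c_i = -65, so ȳ = -65 / (6·15) = -13/18.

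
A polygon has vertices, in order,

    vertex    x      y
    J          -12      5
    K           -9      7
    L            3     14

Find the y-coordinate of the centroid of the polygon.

Apply the shoelace (surveyor's) formula. First the cross-terms c_i = x_i·y_{i+1} − x_{i+1}·y_i:
  -39, -147, 183  ⇒  2A = -3, A = -1.5.
Then Σ (y_i + y_{i+1})·c_i = -78, so ȳ = -78 / (6·(-1.5)) = 26/3.

26/3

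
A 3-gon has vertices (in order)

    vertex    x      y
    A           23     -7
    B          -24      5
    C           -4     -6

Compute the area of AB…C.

138.5

Σ = (-53) + (164) + (166) = 277
Area = |Σ|/2 = 138.5.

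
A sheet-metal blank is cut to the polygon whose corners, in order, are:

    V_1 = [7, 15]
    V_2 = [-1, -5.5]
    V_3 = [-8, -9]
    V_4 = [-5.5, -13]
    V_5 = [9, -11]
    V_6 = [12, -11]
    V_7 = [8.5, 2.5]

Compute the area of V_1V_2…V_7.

V_1→V_2: (7)(-5.5) − (-1)(15) = -23.5
V_2→V_3: (-1)(-9) − (-8)(-5.5) = -35
V_3→V_4: (-8)(-13) − (-5.5)(-9) = 54.5
V_4→V_5: (-5.5)(-11) − (9)(-13) = 177.5
V_5→V_6: (9)(-11) − (12)(-11) = 33
V_6→V_7: (12)(2.5) − (8.5)(-11) = 123.5
V_7→V_1: (8.5)(15) − (7)(2.5) = 110
Σ = 440
Area = |Σ|/2 = 220.

220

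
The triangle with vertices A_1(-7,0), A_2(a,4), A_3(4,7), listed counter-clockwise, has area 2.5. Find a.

0

The doubled signed area Σ (x_i y_{i+1} − x_{i+1} y_i) is linear in a.
With a=0 it equals 5; the coefficient of a is 7 (from the two edges through A_2).
So 7·a + 5 = 2·2.5 = 5 ⇒ a = 0.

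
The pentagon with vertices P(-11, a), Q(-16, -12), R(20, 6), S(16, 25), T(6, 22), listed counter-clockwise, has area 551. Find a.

Write out the shoelace sum; only the two edges meeting at P involve a:
2·Area = [(6·a − (-11)·22) + ((-11)·(-12) − (-16)·a)] + 750
       = 22·a + 1124 = 1102
⇒ a = -1.

-1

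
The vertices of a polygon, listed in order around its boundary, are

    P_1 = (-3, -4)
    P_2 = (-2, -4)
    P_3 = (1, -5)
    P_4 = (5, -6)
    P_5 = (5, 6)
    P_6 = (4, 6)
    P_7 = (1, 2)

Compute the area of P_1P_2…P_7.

Σ = (4) + (14) + (19) + (60) + (6) + (2) + (2) = 107
Area = |Σ|/2 = 53.5.

53.5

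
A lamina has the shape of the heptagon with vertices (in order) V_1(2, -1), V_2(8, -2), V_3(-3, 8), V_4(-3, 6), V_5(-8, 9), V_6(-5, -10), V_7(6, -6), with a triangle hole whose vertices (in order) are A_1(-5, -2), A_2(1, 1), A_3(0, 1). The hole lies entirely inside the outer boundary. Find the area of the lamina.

Outer boundary:
Apply the shoelace (surveyor's) formula: 2A = Σ (x_i·y_{i+1} − x_{i+1}·y_i), indices taken mod 7.
Cross-terms: 4, 58, 6, 21, 125, 90, 6  ⇒  Σ = 310
Area = |Σ|/2 = 155.
Hole:
Apply the shoelace (surveyor's) formula: 2A = Σ (x_i·y_{i+1} − x_{i+1}·y_i), indices taken mod 3.
Σ = (-3) + (1) + (5) = 3
Area = |Σ|/2 = 1.5.
Net area = 155 − 1.5 = 153.5.

153.5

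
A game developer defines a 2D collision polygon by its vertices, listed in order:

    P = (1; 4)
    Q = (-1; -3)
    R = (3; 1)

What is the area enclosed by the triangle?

10

P→Q: (1)(-3) − (-1)(4) = 1
Q→R: (-1)(1) − (3)(-3) = 8
R→P: (3)(4) − (1)(1) = 11
Σ = 20
Area = |Σ|/2 = 10.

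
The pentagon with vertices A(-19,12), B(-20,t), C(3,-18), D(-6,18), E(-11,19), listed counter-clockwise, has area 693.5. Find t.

Write out the shoelace sum; only the two edges meeting at B involve t:
2·Area = [((-19)·t − (-20)·12) + ((-20)·(-18) − 3·t)] + 259
       = -22·t + 859 = 1387
⇒ t = -24.

-24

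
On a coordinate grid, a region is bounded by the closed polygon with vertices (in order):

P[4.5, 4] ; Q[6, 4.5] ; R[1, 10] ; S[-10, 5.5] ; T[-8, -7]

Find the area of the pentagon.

135.375

Apply the shoelace formula: 2A = Σ (x_i·y_{i+1} − x_{i+1}·y_i), indices taken mod 5.
Σ = (-3.75) + (55.5) + (105.5) + (114) + (-0.5) = 270.75
Area = |Σ|/2 = 135.375.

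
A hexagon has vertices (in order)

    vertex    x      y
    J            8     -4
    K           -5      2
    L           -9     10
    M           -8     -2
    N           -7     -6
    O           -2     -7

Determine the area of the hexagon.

Apply the shoelace (surveyor's) formula: 2A = Σ (x_i·y_{i+1} − x_{i+1}·y_i), indices taken mod 6.
J→K: (8)(2) − (-5)(-4) = -4
K→L: (-5)(10) − (-9)(2) = -32
L→M: (-9)(-2) − (-8)(10) = 98
M→N: (-8)(-6) − (-7)(-2) = 34
N→O: (-7)(-7) − (-2)(-6) = 37
O→J: (-2)(-4) − (8)(-7) = 64
Σ = 197
Area = |Σ|/2 = 98.5.

98.5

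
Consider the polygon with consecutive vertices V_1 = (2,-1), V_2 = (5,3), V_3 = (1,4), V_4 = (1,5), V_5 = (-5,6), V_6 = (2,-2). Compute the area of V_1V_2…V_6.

30

Cross-terms: 11, 17, 1, 31, -2, 2  ⇒  Σ = 60
Area = |Σ|/2 = 30.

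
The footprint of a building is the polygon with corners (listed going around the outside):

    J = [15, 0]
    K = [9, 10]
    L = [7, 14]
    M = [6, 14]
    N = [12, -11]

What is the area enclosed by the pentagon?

Apply Gauss's area formula: 2A = Σ (x_i·y_{i+1} − x_{i+1}·y_i), indices taken mod 5.
J→K: (15)(10) − (9)(0) = 150
K→L: (9)(14) − (7)(10) = 56
L→M: (7)(14) − (6)(14) = 14
M→N: (6)(-11) − (12)(14) = -234
N→J: (12)(0) − (15)(-11) = 165
Σ = 151
Area = |Σ|/2 = 75.5.

75.5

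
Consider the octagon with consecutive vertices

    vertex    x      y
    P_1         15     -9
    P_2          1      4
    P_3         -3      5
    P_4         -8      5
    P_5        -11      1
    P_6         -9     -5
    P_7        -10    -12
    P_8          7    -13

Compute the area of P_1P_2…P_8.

313

Apply the surveyor's formula: 2A = Σ (x_i·y_{i+1} − x_{i+1}·y_i), indices taken mod 8.
Σ = (69) + (17) + (25) + (47) + (64) + (58) + (214) + (132) = 626
Area = |Σ|/2 = 313.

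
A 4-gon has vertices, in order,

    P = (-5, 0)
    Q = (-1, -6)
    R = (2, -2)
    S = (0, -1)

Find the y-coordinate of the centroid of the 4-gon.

Apply the shoelace formula. First the cross-terms c_i = x_i·y_{i+1} − x_{i+1}·y_i:
  30, 14, -2, -5  ⇒  2A = 37, A = 18.5.
Then Σ (y_i + y_{i+1})·c_i = -281, so ȳ = -281 / (6·18.5) = -281/111.

-281/111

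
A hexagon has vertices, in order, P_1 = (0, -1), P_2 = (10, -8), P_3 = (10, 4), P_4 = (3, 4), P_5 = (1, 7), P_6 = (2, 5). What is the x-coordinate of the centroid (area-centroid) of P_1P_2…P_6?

967/164

Apply the surveyor's formula. First the cross-terms c_i = x_i·y_{i+1} − x_{i+1}·y_i:
  10, 120, 28, 17, -9, -2  ⇒  2A = 164, A = 82.
Then Σ (x_i + x_{i+1})·c_i = 2901, so x̄ = 2901 / (6·82) = 967/164.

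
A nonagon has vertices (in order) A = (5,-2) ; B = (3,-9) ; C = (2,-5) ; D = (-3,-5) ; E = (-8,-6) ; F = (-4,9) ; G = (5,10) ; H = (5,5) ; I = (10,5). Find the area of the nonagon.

179.5

Apply the shoelace formula: 2A = Σ (x_i·y_{i+1} − x_{i+1}·y_i), indices taken mod 9.
A→B: (5)(-9) − (3)(-2) = -39
B→C: (3)(-5) − (2)(-9) = 3
C→D: (2)(-5) − (-3)(-5) = -25
D→E: (-3)(-6) − (-8)(-5) = -22
E→F: (-8)(9) − (-4)(-6) = -96
F→G: (-4)(10) − (5)(9) = -85
G→H: (5)(5) − (5)(10) = -25
H→I: (5)(5) − (10)(5) = -25
I→A: (10)(-2) − (5)(5) = -45
Σ = -359
Area = |Σ|/2 = 179.5.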